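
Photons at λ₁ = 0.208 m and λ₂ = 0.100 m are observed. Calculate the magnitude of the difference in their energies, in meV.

6.44e-3 meV

Using E = hc/λ: E₁ = 9.550e-25 J, E₂ = 1.986e-24 J.
|ΔE| = |9.550e-25 − 1.986e-24| = 1.03e-24 J = 6.44e-3 meV.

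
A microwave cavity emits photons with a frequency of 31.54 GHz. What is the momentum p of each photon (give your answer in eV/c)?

1.30 × 10^-4 eV/c

Convert to SI: f = 31.54 GHz = 3.154 × 10^10 Hz.
The photon relation is p = hf/c, giving p = 6.971 × 10^-32 kg·m/s.
Converting to eV/c: p = 1.304 × 10^-4 eV/c ≈ 1.30 × 10^-4 eV/c.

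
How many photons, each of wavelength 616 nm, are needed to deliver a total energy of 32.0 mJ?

Per-photon energy: E = 3.225·10^-19 J (from wavelength = 616 nm).
N = E_total / E_photon = 0.0320 J / 3.225·10^-19 J = 9.92·10^16.

9.92·10^16 photons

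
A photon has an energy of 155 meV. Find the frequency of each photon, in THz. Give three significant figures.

37.5 THz

Take h = 6.62607015 × 10^-34 J·s, 1 eV = 1.602176634 × 10^-19 J.
First convert: E = 155 meV = 2.4834 × 10^-20 J.
Apply f = E/h: f = 3.748 × 10^13 Hz.
Converting to THz: f = 37.48 THz ≈ 37.5 THz.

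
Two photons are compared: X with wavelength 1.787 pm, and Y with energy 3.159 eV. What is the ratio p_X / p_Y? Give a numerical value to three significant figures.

p_X = 3.708 × 10^-22 kg·m/s (from wavelength = 1.787 pm, via p = h/λ).
p_Y = 1.688 × 10^-27 kg·m/s (from energy = 3.159 eV, via p = E/c).
Ratio = 3.708 × 10^-22 / 1.688 × 10^-27 = 2.20 × 10^5.

2.20 × 10^5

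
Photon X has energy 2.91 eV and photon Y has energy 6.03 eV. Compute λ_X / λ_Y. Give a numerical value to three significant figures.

λ_X = 4.261 × 10^-7 m (from energy = 2.91 eV, via λ = hc/E).
λ_Y = 2.056 × 10^-7 m (from energy = 6.03 eV, via λ = hc/E).
Ratio = 4.261 × 10^-7 / 2.056 × 10^-7 = 2.07.

2.07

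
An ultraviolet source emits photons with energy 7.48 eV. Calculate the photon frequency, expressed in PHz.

In SI units: E = 7.48 eV = 1.1984 × 10^-18 J.
The photon relation is f = E/h, giving f = 1.809 × 10^15 Hz.
Converting to PHz: f = 1.809 PHz ≈ 1.81 PHz.

1.81 PHz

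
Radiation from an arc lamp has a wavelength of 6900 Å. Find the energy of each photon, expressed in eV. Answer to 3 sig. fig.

In SI units: λ = 6900 Å = 6.9e-7 m.
Apply E = hc/λ: E = 2.879e-19 J.
Converting to eV: E = 1.797 eV ≈ 1.80 eV.

1.80 eV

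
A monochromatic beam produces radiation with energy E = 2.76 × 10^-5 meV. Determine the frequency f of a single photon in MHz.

Use h = 6.62607015 × 10^-34 J·s, 1 eV = 1.602176634 × 10^-19 J.
Convert to SI: E = 2.76 × 10^-5 meV = 4.4220 × 10^-27 J.
Since f = E/h for a photon, f = 6.674 × 10^6 Hz.
Converting to MHz: f = 6.674 MHz ≈ 6.67 MHz.

6.67 MHz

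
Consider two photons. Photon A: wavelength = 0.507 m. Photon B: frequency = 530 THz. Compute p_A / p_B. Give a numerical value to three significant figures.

1.12e-6

p_A = 1.307e-33 kg·m/s (from wavelength = 0.507 m, via p = h/λ).
p_B = 1.171e-27 kg·m/s (from frequency = 530 THz, via p = hf/c).
Ratio = 1.307e-33 / 1.171e-27 = 1.12e-6.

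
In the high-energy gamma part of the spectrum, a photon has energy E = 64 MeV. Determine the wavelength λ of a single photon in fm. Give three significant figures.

19.4 fm

(h = 6.62607015e-34 J·s, c = 2.99792458e8 m/s, 1 eV = 1.602176634e-19 J.)
In SI units: E = 64 MeV = 1.0254e-11 J.
For a photon λ = hc/E, so λ = 1.937e-14 m.
Converting to fm: λ = 19.37 fm ≈ 19.4 fm.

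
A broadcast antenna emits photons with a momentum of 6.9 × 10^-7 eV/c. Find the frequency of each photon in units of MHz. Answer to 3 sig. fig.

167 MHz

First convert: p = 6.9 × 10^-7 eV/c = 3.6876 × 10^-34 kg·m/s.
The photon relation is f = pc/h, giving f = 1.668 × 10^8 Hz.
Converting to MHz: f = 166.8 MHz ≈ 167 MHz.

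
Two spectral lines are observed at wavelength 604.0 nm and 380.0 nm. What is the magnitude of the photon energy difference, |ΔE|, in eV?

1.21 eV

Using E = hc/λ: E₁ = 3.2888e-19 J, E₂ = 5.2275e-19 J.
|ΔE| = |3.2888e-19 − 5.2275e-19| = 1.94e-19 J = 1.21 eV.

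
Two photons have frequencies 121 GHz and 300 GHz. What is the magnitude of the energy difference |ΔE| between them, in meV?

Using E = hf: E₁ = 8.018e-23 J, E₂ = 1.988e-22 J.
|ΔE| = |8.018e-23 − 1.988e-22| = 1.19e-22 J = 0.740 meV.

0.740 meV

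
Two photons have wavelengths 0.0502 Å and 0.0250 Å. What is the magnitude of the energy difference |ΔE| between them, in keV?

249 keV

Using E = hc/λ: E₁ = 3.957 × 10^-14 J, E₂ = 7.946 × 10^-14 J.
|ΔE| = |3.957 × 10^-14 − 7.946 × 10^-14| = 3.99 × 10^-14 J = 249 keV.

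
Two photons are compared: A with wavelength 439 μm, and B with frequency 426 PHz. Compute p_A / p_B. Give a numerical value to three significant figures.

p_A = 1.509·10^-30 kg·m/s (from wavelength = 439 μm, via p = h/λ).
p_B = 9.416·10^-25 kg·m/s (from frequency = 426 PHz, via p = hf/c).
Ratio = 1.509·10^-30 / 9.416·10^-25 = 1.60·10^-6.

1.60·10^-6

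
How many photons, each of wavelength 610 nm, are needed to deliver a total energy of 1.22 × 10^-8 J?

Per-photon energy: E = 3.256 × 10^-19 J (from wavelength = 610 nm).
N = E_total / E_photon = 1.22 × 10^-8 J / 3.256 × 10^-19 J = 3.75 × 10^10.

3.75 × 10^10 photons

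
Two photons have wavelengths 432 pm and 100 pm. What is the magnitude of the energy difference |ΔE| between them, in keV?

9.53 keV

Using E = hc/λ: E₁ = 4.598e-16 J, E₂ = 1.986e-15 J.
|ΔE| = |4.598e-16 − 1.986e-15| = 1.53e-15 J = 9.53 keV.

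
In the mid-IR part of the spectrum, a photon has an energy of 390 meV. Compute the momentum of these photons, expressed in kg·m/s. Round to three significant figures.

Use c = 2.99792458e8 m/s, 1 eV = 1.602176634e-19 J.
Convert to SI: E = 390 meV = 6.2485e-20 J.
The photon relation is p = E/c, giving p = 2.084e-28 kg·m/s.
So p ≈ 2.08e-28 kg·m/s.

2.08e-28 kg·m/s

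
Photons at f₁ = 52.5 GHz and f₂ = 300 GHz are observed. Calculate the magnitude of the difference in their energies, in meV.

Using E = hf: E₁ = 3.479e-23 J, E₂ = 1.988e-22 J.
|ΔE| = |3.479e-23 − 1.988e-22| = 1.64e-22 J = 1.02 meV.

1.02 meV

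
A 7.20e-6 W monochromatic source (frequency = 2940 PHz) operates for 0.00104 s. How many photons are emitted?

3.84e6 photons

Total energy: E_total = P·t = 7.20e-6 × 0.00104 = 7.488e-9 J.
Per-photon energy: E = 1.948e-15 J.
N = E_total / E_photon = 3.84e6.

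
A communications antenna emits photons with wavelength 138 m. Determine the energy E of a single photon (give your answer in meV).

For a photon E = hc/λ, so E = 1.439e-27 J.
Converting to meV: E = 8.984e-6 meV ≈ 8.98e-6 meV.

8.98e-6 meV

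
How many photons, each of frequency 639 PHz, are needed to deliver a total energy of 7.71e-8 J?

1.82e8 photons

Per-photon energy: E = 4.234e-16 J (from frequency = 639 PHz).
N = E_total / E_photon = 7.71e-8 J / 4.234e-16 J = 1.82e8.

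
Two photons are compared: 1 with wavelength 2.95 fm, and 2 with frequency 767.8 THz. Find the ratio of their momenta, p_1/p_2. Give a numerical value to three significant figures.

p_1 = 2.246e-19 kg·m/s (from wavelength = 2.95 fm, via p = h/λ).
p_2 = 1.697e-27 kg·m/s (from frequency = 767.8 THz, via p = hf/c).
Ratio = 2.246e-19 / 1.697e-27 = 1.32e8.

1.32e8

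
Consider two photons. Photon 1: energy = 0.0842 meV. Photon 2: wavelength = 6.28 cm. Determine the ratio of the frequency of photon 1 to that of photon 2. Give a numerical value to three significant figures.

4.26

f_1 = 2.036e10 Hz (from energy = 0.0842 meV, via f = E/h).
f_2 = 4.774e9 Hz (from wavelength = 6.28 cm, via f = c/λ).
Ratio = 2.036e10 / 4.774e9 = 4.26.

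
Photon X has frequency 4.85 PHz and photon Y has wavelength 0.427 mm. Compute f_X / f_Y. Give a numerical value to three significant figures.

f_X = 4.850e15 Hz (from frequency = 4.85 PHz, via f given directly).
f_Y = 7.021e11 Hz (from wavelength = 0.427 mm, via f = c/λ).
Ratio = 4.850e15 / 7.021e11 = 6910.

6910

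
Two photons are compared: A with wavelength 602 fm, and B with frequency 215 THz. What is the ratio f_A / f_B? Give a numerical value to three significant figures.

2.32 × 10^6

f_A = 4.980 × 10^20 Hz (from wavelength = 602 fm, via f = c/λ).
f_B = 2.150 × 10^14 Hz (from frequency = 215 THz, via f given directly).
Ratio = 4.980 × 10^20 / 2.150 × 10^14 = 2.32 × 10^6.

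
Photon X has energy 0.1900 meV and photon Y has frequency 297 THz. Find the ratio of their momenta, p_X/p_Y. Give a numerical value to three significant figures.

p_X = 1.015e-31 kg·m/s (from energy = 0.1900 meV, via p = E/c).
p_Y = 6.564e-28 kg·m/s (from frequency = 297 THz, via p = hf/c).
Ratio = 1.015e-31 / 6.564e-28 = 1.55e-4.

1.55e-4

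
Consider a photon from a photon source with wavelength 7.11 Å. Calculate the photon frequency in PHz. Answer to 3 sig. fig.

In SI units: λ = 7.11 Å = 7.11 × 10^-10 m.
The photon relation is f = c/λ, giving f = 4.216 × 10^17 Hz.
Converting to PHz: f = 421.6 PHz ≈ 422 PHz.

422 PHz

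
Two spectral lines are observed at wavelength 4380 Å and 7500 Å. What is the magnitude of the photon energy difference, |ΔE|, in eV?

Using E = hc/λ: E₁ = 4.535 × 10^-19 J, E₂ = 2.649 × 10^-19 J.
|ΔE| = |4.535 × 10^-19 − 2.649 × 10^-19| = 1.89 × 10^-19 J = 1.18 eV.

1.18 eV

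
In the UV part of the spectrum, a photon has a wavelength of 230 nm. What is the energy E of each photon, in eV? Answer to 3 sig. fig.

5.39 eV

(h = 6.62607015e-34 J·s, c = 2.99792458e8 m/s, 1 eV = 1.602176634e-19 J.)
In SI units: λ = 230 nm = 2.3e-7 m.
Since E = hc/λ for a photon, E = 8.637e-19 J.
Converting to eV: E = 5.391 eV ≈ 5.39 eV.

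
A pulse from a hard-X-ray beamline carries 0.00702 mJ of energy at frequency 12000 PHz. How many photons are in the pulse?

Per-photon energy: E = 7.951 × 10^-15 J (from frequency = 12000 PHz).
N = E_total / E_photon = 7.02 × 10^-6 J / 7.951 × 10^-15 J = 8.83 × 10^8.

8.83 × 10^8 photons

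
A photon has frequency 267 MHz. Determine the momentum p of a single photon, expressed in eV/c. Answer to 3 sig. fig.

1.10e-6 eV/c

(h = 6.62607015e-34 J·s, c = 2.99792458e8 m/s, 1 eV = 1.602176634e-19 J.)
First convert: f = 267 MHz = 2.67e8 Hz.
The photon relation is p = hf/c, giving p = 5.901e-34 kg·m/s.
Converting to eV/c: p = 1.104e-6 eV/c ≈ 1.10e-6 eV/c.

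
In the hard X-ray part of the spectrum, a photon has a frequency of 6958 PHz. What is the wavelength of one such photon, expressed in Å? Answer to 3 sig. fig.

0.431 Å

Take c = 2.99792458e8 m/s.
First convert: f = 6958 PHz = 6.958e18 Hz.
The photon relation is λ = c/f, giving λ = 4.309e-11 m.
Converting to Å: λ = 0.4309 Å ≈ 0.431 Å.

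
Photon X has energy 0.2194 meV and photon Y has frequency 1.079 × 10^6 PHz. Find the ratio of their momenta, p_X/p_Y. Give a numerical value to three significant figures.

4.92 × 10^-11

p_X = 1.173 × 10^-31 kg·m/s (from energy = 0.2194 meV, via p = E/c).
p_Y = 2.385 × 10^-21 kg·m/s (from frequency = 1.079 × 10^6 PHz, via p = hf/c).
Ratio = 1.173 × 10^-31 / 2.385 × 10^-21 = 4.92 × 10^-11.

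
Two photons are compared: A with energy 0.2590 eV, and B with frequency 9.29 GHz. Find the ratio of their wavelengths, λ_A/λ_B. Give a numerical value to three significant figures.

λ_A = 4.787e-6 m (from energy = 0.2590 eV, via λ = hc/E).
λ_B = 0.03227 m (from frequency = 9.29 GHz, via λ = c/f).
Ratio = 4.787e-6 / 0.03227 = 1.48e-4.

1.48e-4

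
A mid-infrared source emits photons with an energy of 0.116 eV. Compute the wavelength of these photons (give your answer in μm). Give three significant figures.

10.7 μm

Use h = 6.62607015 × 10^-34 J·s, c = 2.99792458 × 10^8 m/s, 1 eV = 1.602176634 × 10^-19 J.
In SI units: E = 0.116 eV = 1.8585 × 10^-20 J.
The photon relation is λ = hc/E, giving λ = 1.069 × 10^-5 m.
Converting to μm: λ = 10.69 μm ≈ 10.7 μm.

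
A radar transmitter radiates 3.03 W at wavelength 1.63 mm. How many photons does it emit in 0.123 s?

3.06·10^21 photons

Total energy: E_total = P·t = 3.03 × 0.123 = 0.3727 J.
Per-photon energy: E = 1.219·10^-22 J.
N = E_total / E_photon = 3.06·10^21.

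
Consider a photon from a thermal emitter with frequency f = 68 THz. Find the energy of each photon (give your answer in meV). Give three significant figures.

281 meV

Take h = 6.62607015e-34 J·s, 1 eV = 1.602176634e-19 J.
In SI units: f = 68 THz = 6.8e13 Hz.
For a photon E = hf, so E = 4.506e-20 J.
Converting to meV: E = 281.2 meV ≈ 281 meV.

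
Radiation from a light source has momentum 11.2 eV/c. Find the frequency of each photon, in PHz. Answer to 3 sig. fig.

2.71 PHz

First convert: p = 11.2 eV/c = 5.9856e-27 kg·m/s.
Apply f = pc/h: f = 2.708e15 Hz.
Converting to PHz: f = 2.708 PHz ≈ 2.71 PHz.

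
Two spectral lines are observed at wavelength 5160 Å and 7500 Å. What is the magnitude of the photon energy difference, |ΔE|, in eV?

Using E = hc/λ: E₁ = 3.850e-19 J, E₂ = 2.649e-19 J.
|ΔE| = |3.850e-19 − 2.649e-19| = 1.20e-19 J = 0.750 eV.

0.750 eV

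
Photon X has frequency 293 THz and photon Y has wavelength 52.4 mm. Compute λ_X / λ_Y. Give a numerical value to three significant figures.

λ_X = 1.023e-6 m (from frequency = 293 THz, via λ = c/f).
λ_Y = 0.05240 m (from wavelength = 52.4 mm, via λ given directly).
Ratio = 1.023e-6 / 0.05240 = 1.95e-5.

1.95e-5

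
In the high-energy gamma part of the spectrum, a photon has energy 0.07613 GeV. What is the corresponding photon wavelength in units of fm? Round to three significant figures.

16.3 fm

Convert to SI: E = 0.07613 GeV = 1.2197e-11 J.
Since λ = hc/E for a photon, λ = 1.629e-14 m.
Converting to fm: λ = 16.29 fm ≈ 16.3 fm.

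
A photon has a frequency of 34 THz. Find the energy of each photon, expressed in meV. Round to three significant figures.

141 meV

Use h = 6.62607015e-34 J·s, 1 eV = 1.602176634e-19 J.
Convert to SI: f = 34 THz = 3.4e13 Hz.
For a photon E = hf, so E = 2.253e-20 J.
Converting to meV: E = 140.6 meV ≈ 141 meV.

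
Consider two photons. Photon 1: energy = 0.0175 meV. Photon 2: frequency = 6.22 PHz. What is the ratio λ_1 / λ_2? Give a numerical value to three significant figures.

λ_1 = 0.07085 m (from energy = 0.0175 meV, via λ = hc/E).
λ_2 = 4.820e-8 m (from frequency = 6.22 PHz, via λ = c/f).
Ratio = 0.07085 / 4.820e-8 = 1.47e6.

1.47e6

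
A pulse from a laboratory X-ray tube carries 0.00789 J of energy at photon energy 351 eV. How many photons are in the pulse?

1.40 × 10^14 photons

Per-photon energy: E = 5.624 × 10^-17 J (from energy = 351 eV).
N = E_total / E_photon = 0.00789 J / 5.624 × 10^-17 J = 1.40 × 10^14.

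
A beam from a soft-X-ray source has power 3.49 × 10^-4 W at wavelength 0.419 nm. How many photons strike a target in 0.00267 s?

Total energy: E_total = P·t = 3.49 × 10^-4 × 0.00267 = 9.318 × 10^-7 J.
Per-photon energy: E = 4.741 × 10^-16 J.
N = E_total / E_photon = 1.97 × 10^9.

1.97 × 10^9 photons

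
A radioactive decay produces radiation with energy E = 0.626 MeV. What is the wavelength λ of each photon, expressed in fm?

In SI units: E = 0.626 MeV = 1.0030 × 10^-13 J.
Apply λ = hc/E: λ = 1.981 × 10^-12 m.
Converting to fm: λ = 1981 fm ≈ 1980 fm.

1980 fm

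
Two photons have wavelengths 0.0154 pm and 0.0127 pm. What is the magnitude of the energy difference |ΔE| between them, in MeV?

Using E = hc/λ: E₁ = 1.290e-11 J, E₂ = 1.564e-11 J.
|ΔE| = |1.290e-11 − 1.564e-11| = 2.74e-12 J = 17.1 MeV.

17.1 MeV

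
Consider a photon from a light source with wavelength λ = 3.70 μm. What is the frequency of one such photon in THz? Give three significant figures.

(c = 2.99792458·10^8 m/s.)
First convert: λ = 3.70 μm = 3.70·10^-6 m.
Apply f = c/λ: f = 8.102·10^13 Hz.
Converting to THz: f = 81.02 THz ≈ 81.0 THz.

81.0 THz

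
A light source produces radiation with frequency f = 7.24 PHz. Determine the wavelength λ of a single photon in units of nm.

41.4 nm

In SI units: f = 7.24 PHz = 7.24 × 10^15 Hz.
The photon relation is λ = c/f, giving λ = 4.141 × 10^-8 m.
Converting to nm: λ = 41.41 nm ≈ 41.4 nm.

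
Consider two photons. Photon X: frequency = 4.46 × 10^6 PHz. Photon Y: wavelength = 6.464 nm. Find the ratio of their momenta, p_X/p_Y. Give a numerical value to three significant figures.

p_X = 9.858 × 10^-21 kg·m/s (from frequency = 4.46 × 10^6 PHz, via p = hf/c).
p_Y = 1.025 × 10^-25 kg·m/s (from wavelength = 6.464 nm, via p = h/λ).
Ratio = 9.858 × 10^-21 / 1.025 × 10^-25 = 9.62 × 10^4.

9.62 × 10^4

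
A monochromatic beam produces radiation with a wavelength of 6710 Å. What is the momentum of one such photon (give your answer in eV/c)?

(h = 6.62607015e-34 J·s, c = 2.99792458e8 m/s, 1 eV = 1.602176634e-19 J.)
Convert to SI: λ = 6710 Å = 6.71e-7 m.
The photon relation is p = h/λ, giving p = 9.875e-28 kg·m/s.
Converting to eV/c: p = 1.848 eV/c ≈ 1.85 eV/c.

1.85 eV/c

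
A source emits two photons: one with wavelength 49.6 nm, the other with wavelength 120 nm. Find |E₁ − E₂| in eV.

14.7 eV

Using E = hc/λ: E₁ = 4.005·10^-18 J, E₂ = 1.655·10^-18 J.
|ΔE| = |4.005·10^-18 − 1.655·10^-18| = 2.35·10^-18 J = 14.7 eV.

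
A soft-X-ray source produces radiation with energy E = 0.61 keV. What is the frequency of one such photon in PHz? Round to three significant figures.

147 PHz

(h = 6.62607015 × 10^-34 J·s, 1 eV = 1.602176634 × 10^-19 J.)
First convert: E = 0.61 keV = 9.7733 × 10^-17 J.
For a photon f = E/h, so f = 1.475 × 10^17 Hz.
Converting to PHz: f = 147.5 PHz ≈ 147 PHz.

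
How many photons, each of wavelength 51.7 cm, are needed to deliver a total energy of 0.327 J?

Per-photon energy: E = 3.842·10^-25 J (from wavelength = 51.7 cm).
N = E_total / E_photon = 0.327 J / 3.842·10^-25 J = 8.51·10^23.

8.51·10^23 photons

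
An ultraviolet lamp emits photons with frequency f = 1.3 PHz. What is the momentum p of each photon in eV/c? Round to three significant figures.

5.38 eV/c

Use h = 6.62607015e-34 J·s, c = 2.99792458e8 m/s, 1 eV = 1.602176634e-19 J.
First convert: f = 1.3 PHz = 1.3e15 Hz.
Apply p = hf/c: p = 2.873e-27 kg·m/s.
Converting to eV/c: p = 5.376 eV/c ≈ 5.38 eV/c.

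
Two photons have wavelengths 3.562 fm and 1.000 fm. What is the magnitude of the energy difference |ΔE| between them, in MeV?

892 MeV

Using E = hc/λ: E₁ = 5.5768e-11 J, E₂ = 1.9864e-10 J.
|ΔE| = |5.5768e-11 − 1.9864e-10| = 1.43e-10 J = 892 MeV.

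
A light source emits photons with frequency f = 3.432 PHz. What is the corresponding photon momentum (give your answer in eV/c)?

(h = 6.62607015e-34 J·s, c = 2.99792458e8 m/s, 1 eV = 1.602176634e-19 J.)
First convert: f = 3.432 PHz = 3.432e15 Hz.
The photon relation is p = hf/c, giving p = 7.585e-27 kg·m/s.
Converting to eV/c: p = 14.19 eV/c ≈ 14.2 eV/c.

14.2 eV/c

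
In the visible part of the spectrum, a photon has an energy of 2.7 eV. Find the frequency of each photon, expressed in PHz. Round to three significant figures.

0.653 PHz

Take h = 6.62607015 × 10^-34 J·s, 1 eV = 1.602176634 × 10^-19 J.
Convert to SI: E = 2.7 eV = 4.3259 × 10^-19 J.
Since f = E/h for a photon, f = 6.529 × 10^14 Hz.
Converting to PHz: f = 0.6529 PHz ≈ 0.653 PHz.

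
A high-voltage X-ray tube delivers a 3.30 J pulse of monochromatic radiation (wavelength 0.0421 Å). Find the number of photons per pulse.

6.99·10^13 photons

Per-photon energy: E = 4.718·10^-14 J (from wavelength = 0.0421 Å).
N = E_total / E_photon = 3.30 J / 4.718·10^-14 J = 6.99·10^13.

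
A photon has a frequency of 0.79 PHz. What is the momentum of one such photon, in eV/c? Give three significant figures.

Use h = 6.62607015e-34 J·s, c = 2.99792458e8 m/s, 1 eV = 1.602176634e-19 J.
First convert: f = 0.79 PHz = 7.9e14 Hz.
Since p = hf/c for a photon, p = 1.746e-27 kg·m/s.
Converting to eV/c: p = 3.267 eV/c ≈ 3.27 eV/c.

3.27 eV/c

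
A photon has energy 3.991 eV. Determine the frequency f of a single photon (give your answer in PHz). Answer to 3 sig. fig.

Take h = 6.62607015·10^-34 J·s, 1 eV = 1.602176634·10^-19 J.
First convert: E = 3.991 eV = 6.3943·10^-19 J.
For a photon f = E/h, so f = 9.650·10^14 Hz.
Converting to PHz: f = 0.9650 PHz ≈ 0.965 PHz.

0.965 PHz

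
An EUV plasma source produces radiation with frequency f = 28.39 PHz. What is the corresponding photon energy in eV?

Convert to SI: f = 28.39 PHz = 2.839e16 Hz.
For a photon E = hf, so E = 1.881e-17 J.
Converting to eV: E = 117.4 eV ≈ 117 eV.

117 eV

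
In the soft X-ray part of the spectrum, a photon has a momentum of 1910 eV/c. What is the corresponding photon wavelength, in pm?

Convert to SI: p = 1910 eV/c = 1.0208·10^-24 kg·m/s.
Apply λ = h/p: λ = 6.491·10^-10 m.
Converting to pm: λ = 649.1 pm ≈ 649 pm.

649 pm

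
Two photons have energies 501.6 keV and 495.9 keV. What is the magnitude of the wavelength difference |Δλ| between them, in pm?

0.0284 pm

Using λ = hc/E: λ₁ = 2.4718 × 10^-12 m, λ₂ = 2.5002 × 10^-12 m.
|Δλ| = |2.4718 × 10^-12 − 2.5002 × 10^-12| = 2.84 × 10^-14 m = 0.0284 pm.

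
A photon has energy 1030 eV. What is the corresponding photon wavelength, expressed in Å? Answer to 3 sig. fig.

12.0 Å

First convert: E = 1030 eV = 1.6502 × 10^-16 J.
For a photon λ = hc/E, so λ = 1.204 × 10^-9 m.
Converting to Å: λ = 12.04 Å ≈ 12.0 Å.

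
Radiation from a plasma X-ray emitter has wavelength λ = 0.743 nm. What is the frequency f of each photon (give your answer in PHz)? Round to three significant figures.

(c = 2.99792458e8 m/s.)
Convert to SI: λ = 0.743 nm = 7.43e-10 m.
Since f = c/λ for a photon, f = 4.035e17 Hz.
Converting to PHz: f = 403.5 PHz ≈ 403 PHz.

403 PHz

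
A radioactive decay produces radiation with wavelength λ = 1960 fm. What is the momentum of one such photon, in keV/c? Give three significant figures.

633 keV/c

Convert to SI: λ = 1960 fm = 1.96e-12 m.
For a photon p = h/λ, so p = 3.381e-22 kg·m/s.
Converting to keV/c: p = 632.6 keV/c ≈ 633 keV/c.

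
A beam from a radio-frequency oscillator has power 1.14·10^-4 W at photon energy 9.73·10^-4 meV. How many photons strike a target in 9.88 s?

Total energy: E_total = P·t = 1.14·10^-4 × 9.88 = 0.001126 J.
Per-photon energy: E = 1.559·10^-25 J.
N = E_total / E_photon = 7.23·10^21.

7.23·10^21 photons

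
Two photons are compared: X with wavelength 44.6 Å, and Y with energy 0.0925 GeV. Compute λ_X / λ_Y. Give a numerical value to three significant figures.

3.33e5

λ_X = 4.460e-9 m (from wavelength = 44.6 Å, via λ given directly).
λ_Y = 1.340e-14 m (from energy = 0.0925 GeV, via λ = hc/E).
Ratio = 4.460e-9 / 1.340e-14 = 3.33e5.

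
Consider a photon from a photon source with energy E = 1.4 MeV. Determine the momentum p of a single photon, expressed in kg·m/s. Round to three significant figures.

(c = 2.99792458 × 10^8 m/s, 1 eV = 1.602176634 × 10^-19 J.)
In SI units: E = 1.4 MeV = 2.2430 × 10^-13 J.
For a photon p = E/c, so p = 7.482 × 10^-22 kg·m/s.
So p ≈ 7.48 × 10^-22 kg·m/s.

7.48 × 10^-22 kg·m/s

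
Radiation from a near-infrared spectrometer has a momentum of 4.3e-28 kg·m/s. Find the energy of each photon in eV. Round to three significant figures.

0.805 eV

For a photon E = pc, so E = 1.289e-19 J.
Converting to eV: E = 0.8046 eV ≈ 0.805 eV.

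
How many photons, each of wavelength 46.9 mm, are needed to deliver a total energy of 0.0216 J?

5.10e21 photons

Per-photon energy: E = 4.235e-24 J (from wavelength = 46.9 mm).
N = E_total / E_photon = 0.0216 J / 4.235e-24 J = 5.10e21.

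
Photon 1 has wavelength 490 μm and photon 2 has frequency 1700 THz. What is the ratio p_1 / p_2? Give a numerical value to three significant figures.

3.60e-4

p_1 = 1.352e-30 kg·m/s (from wavelength = 490 μm, via p = h/λ).
p_2 = 3.757e-27 kg·m/s (from frequency = 1700 THz, via p = hf/c).
Ratio = 1.352e-30 / 3.757e-27 = 3.60e-4.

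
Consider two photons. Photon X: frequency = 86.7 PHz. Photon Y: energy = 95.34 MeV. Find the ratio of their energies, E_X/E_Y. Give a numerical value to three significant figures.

E_X = 5.745e-17 J (from frequency = 86.7 PHz, via E = hf).
E_Y = 1.528e-11 J (from energy = 95.34 MeV, via E given directly).
Ratio = 5.745e-17 / 1.528e-11 = 3.76e-6.

3.76e-6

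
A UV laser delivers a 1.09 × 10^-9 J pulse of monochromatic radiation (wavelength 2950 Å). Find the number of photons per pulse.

Per-photon energy: E = 6.734 × 10^-19 J (from wavelength = 2950 Å).
N = E_total / E_photon = 1.09 × 10^-9 J / 6.734 × 10^-19 J = 1.62 × 10^9.

1.62 × 10^9 photons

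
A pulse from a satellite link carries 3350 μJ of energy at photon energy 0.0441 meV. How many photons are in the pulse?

4.74 × 10^20 photons

Per-photon energy: E = 7.066 × 10^-24 J (from energy = 0.0441 meV).
N = E_total / E_photon = 0.00335 J / 7.066 × 10^-24 J = 4.74 × 10^20.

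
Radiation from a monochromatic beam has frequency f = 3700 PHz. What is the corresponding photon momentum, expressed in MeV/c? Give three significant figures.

(h = 6.62607015 × 10^-34 J·s, c = 2.99792458 × 10^8 m/s, 1 eV = 1.602176634 × 10^-19 J.)
First convert: f = 3700 PHz = 3.7 × 10^18 Hz.
Apply p = hf/c: p = 8.178 × 10^-24 kg·m/s.
Converting to MeV/c: p = 0.01530 MeV/c ≈ 0.0153 MeV/c.

0.0153 MeV/c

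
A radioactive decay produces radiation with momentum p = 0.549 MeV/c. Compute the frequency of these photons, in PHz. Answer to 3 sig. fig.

(h = 6.62607015·10^-34 J·s, c = 2.99792458·10^8 m/s, 1 eV = 1.602176634·10^-19 J.)
First convert: p = 0.549 MeV/c = 2.9340·10^-22 kg·m/s.
Since f = pc/h for a photon, f = 1.327·10^20 Hz.
Converting to PHz: f = 132700 PHz ≈ 1.33·10^5 PHz.

1.33·10^5 PHz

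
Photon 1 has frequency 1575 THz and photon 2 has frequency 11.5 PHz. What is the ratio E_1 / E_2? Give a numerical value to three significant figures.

0.137

E_1 = 1.044e-18 J (from frequency = 1575 THz, via E = hf).
E_2 = 7.620e-18 J (from frequency = 11.5 PHz, via E = hf).
Ratio = 1.044e-18 / 7.620e-18 = 0.137.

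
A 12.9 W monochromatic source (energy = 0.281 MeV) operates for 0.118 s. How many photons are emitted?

3.38·10^13 photons

Total energy: E_total = P·t = 12.9 × 0.118 = 1.522 J.
Per-photon energy: E = 4.502·10^-14 J.
N = E_total / E_photon = 3.38·10^13.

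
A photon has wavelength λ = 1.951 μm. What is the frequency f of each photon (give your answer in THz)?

154 THz

First convert: λ = 1.951 μm = 1.951·10^-6 m.
For a photon f = c/λ, so f = 1.537·10^14 Hz.
Converting to THz: f = 153.7 THz ≈ 154 THz.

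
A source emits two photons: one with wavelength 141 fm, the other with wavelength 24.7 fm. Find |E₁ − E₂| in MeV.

Using E = hc/λ: E₁ = 1.409e-12 J, E₂ = 8.042e-12 J.
|ΔE| = |1.409e-12 − 8.042e-12| = 6.63e-12 J = 41.4 MeV.

41.4 MeV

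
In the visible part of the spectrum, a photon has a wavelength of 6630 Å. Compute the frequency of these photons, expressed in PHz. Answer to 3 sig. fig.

0.452 PHz

Use c = 2.99792458e8 m/s.
Convert to SI: λ = 6630 Å = 6.63e-7 m.
The photon relation is f = c/λ, giving f = 4.522e14 Hz.
Converting to PHz: f = 0.4522 PHz ≈ 0.452 PHz.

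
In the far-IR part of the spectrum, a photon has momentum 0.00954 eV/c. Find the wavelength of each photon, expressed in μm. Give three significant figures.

Use h = 6.62607015e-34 J·s, c = 2.99792458e8 m/s, 1 eV = 1.602176634e-19 J.
First convert: p = 0.00954 eV/c = 5.0984e-30 kg·m/s.
The photon relation is λ = h/p, giving λ = 1.300e-4 m.
Converting to μm: λ = 130.0 μm ≈ 130 μm.

130 μm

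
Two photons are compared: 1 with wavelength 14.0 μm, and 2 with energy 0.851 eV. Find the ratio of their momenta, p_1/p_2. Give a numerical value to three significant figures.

0.104

p_1 = 4.733 × 10^-29 kg·m/s (from wavelength = 14.0 μm, via p = h/λ).
p_2 = 4.548 × 10^-28 kg·m/s (from energy = 0.851 eV, via p = E/c).
Ratio = 4.733 × 10^-29 / 4.548 × 10^-28 = 0.104.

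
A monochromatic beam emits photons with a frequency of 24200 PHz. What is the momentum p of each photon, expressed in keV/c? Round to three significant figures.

Use h = 6.62607015e-34 J·s, c = 2.99792458e8 m/s, 1 eV = 1.602176634e-19 J.
Convert to SI: f = 24200 PHz = 2.42e19 Hz.
Since p = hf/c for a photon, p = 5.349e-23 kg·m/s.
Converting to keV/c: p = 100.1 keV/c ≈ 100 keV/c.

100 keV/c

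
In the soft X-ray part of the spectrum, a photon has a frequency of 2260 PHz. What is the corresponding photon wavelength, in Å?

(c = 2.99792458e8 m/s.)
In SI units: f = 2260 PHz = 2.26e18 Hz.
Since λ = c/f for a photon, λ = 1.327e-10 m.
Converting to Å: λ = 1.327 Å ≈ 1.33 Å.

1.33 Å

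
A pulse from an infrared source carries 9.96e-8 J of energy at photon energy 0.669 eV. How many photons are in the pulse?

Per-photon energy: E = 1.072e-19 J (from energy = 0.669 eV).
N = E_total / E_photon = 9.96e-8 J / 1.072e-19 J = 9.29e11.

9.29e11 photons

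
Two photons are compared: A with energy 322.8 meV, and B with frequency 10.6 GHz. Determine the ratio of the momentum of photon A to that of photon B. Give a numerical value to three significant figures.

p_A = 1.725e-28 kg·m/s (from energy = 322.8 meV, via p = E/c).
p_B = 2.343e-32 kg·m/s (from frequency = 10.6 GHz, via p = hf/c).
Ratio = 1.725e-28 / 2.343e-32 = 7360.

7360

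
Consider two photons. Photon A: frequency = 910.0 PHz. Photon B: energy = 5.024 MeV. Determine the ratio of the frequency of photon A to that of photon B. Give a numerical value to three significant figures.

7.49e-4

f_A = 9.100e17 Hz (from frequency = 910.0 PHz, via f given directly).
f_B = 1.215e21 Hz (from energy = 5.024 MeV, via f = E/h).
Ratio = 9.100e17 / 1.215e21 = 7.49e-4.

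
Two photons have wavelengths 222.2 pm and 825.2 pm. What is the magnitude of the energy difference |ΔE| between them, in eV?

Using E = hc/λ: E₁ = 8.9399 × 10^-16 J, E₂ = 2.4072 × 10^-16 J.
|ΔE| = |8.9399 × 10^-16 − 2.4072 × 10^-16| = 6.53 × 10^-16 J = 4080 eV.

4080 eV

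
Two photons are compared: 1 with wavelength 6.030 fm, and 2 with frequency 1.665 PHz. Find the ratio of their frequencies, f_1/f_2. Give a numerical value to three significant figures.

f_1 = 4.972 × 10^22 Hz (from wavelength = 6.030 fm, via f = c/λ).
f_2 = 1.665 × 10^15 Hz (from frequency = 1.665 PHz, via f given directly).
Ratio = 4.972 × 10^22 / 1.665 × 10^15 = 2.99 × 10^7.

2.99 × 10^7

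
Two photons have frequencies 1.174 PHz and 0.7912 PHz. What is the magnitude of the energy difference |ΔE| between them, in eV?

1.58 eV

Using E = hf: E₁ = 7.7790e-19 J, E₂ = 5.2425e-19 J.
|ΔE| = |7.7790e-19 − 5.2425e-19| = 2.54e-19 J = 1.58 eV.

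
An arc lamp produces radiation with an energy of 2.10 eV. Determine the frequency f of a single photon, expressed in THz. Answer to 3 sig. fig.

508 THz

First convert: E = 2.10 eV = 3.3646 × 10^-19 J.
The photon relation is f = E/h, giving f = 5.078 × 10^14 Hz.
Converting to THz: f = 507.8 THz ≈ 508 THz.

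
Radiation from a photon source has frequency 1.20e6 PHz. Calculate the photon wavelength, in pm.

0.250 pm

(c = 2.99792458e8 m/s.)
First convert: f = 1.20e6 PHz = 1.20e21 Hz.
For a photon λ = c/f, so λ = 2.498e-13 m.
Converting to pm: λ = 0.2498 pm ≈ 0.250 pm.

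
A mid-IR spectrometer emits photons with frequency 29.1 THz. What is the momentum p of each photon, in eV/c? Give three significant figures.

0.120 eV/c

Convert to SI: f = 29.1 THz = 2.91e13 Hz.
For a photon p = hf/c, so p = 6.432e-29 kg·m/s.
Converting to eV/c: p = 0.1203 eV/c ≈ 0.120 eV/c.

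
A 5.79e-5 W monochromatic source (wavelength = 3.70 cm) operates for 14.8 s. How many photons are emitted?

Total energy: E_total = P·t = 5.79e-5 × 14.8 = 8.569e-4 J.
Per-photon energy: E = 5.369e-24 J.
N = E_total / E_photon = 1.60e20.

1.60e20 photons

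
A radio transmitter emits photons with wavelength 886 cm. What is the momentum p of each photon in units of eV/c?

Take h = 6.62607015e-34 J·s, c = 2.99792458e8 m/s, 1 eV = 1.602176634e-19 J.
First convert: λ = 886 cm = 8.86 m.
The photon relation is p = h/λ, giving p = 7.479e-35 kg·m/s.
Converting to eV/c: p = 1.399e-7 eV/c ≈ 1.40e-7 eV/c.

1.40e-7 eV/c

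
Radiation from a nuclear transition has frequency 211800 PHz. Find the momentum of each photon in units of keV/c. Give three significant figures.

876 keV/c

Convert to SI: f = 211800 PHz = 2.118 × 10^20 Hz.
Apply p = hf/c: p = 4.681 × 10^-22 kg·m/s.
Converting to keV/c: p = 875.9 keV/c ≈ 876 keV/c.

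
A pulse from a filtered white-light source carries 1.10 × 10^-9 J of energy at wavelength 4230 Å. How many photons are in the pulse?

2.34 × 10^9 photons

Per-photon energy: E = 4.696 × 10^-19 J (from wavelength = 4230 Å).
N = E_total / E_photon = 1.10 × 10^-9 J / 4.696 × 10^-19 J = 2.34 × 10^9.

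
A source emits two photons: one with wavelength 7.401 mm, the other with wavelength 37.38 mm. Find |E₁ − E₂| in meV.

0.134 meV

Using E = hc/λ: E₁ = 2.6840e-23 J, E₂ = 5.3142e-24 J.
|ΔE| = |2.6840e-23 − 5.3142e-24| = 2.15e-23 J = 0.134 meV.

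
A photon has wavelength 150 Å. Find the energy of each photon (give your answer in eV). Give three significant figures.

Convert to SI: λ = 150 Å = 1.5 × 10^-8 m.
For a photon E = hc/λ, so E = 1.324 × 10^-17 J.
Converting to eV: E = 82.66 eV ≈ 82.7 eV.

82.7 eV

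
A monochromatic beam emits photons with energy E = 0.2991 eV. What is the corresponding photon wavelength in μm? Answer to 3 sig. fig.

First convert: E = 0.2991 eV = 4.7921 × 10^-20 J.
For a photon λ = hc/E, so λ = 4.145 × 10^-6 m.
Converting to μm: λ = 4.145 μm ≈ 4.15 μm.

4.15 μm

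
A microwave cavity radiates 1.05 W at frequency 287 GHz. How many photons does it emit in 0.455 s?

2.51·10^21 photons

Total energy: E_total = P·t = 1.05 × 0.455 = 0.4778 J.
Per-photon energy: E = 1.902·10^-22 J.
N = E_total / E_photon = 2.51·10^21.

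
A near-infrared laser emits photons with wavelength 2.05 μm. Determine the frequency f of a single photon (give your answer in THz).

Take c = 2.99792458·10^8 m/s.
In SI units: λ = 2.05 μm = 2.05·10^-6 m.
Apply f = c/λ: f = 1.462·10^14 Hz.
Converting to THz: f = 146.2 THz ≈ 146 THz.

146 THz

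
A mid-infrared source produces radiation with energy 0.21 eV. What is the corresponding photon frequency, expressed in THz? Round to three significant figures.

First convert: E = 0.21 eV = 3.3646 × 10^-20 J.
Apply f = E/h: f = 5.078 × 10^13 Hz.
Converting to THz: f = 50.78 THz ≈ 50.8 THz.

50.8 THz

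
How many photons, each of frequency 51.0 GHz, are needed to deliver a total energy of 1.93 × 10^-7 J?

Per-photon energy: E = 3.379 × 10^-23 J (from frequency = 51.0 GHz).
N = E_total / E_photon = 1.93 × 10^-7 J / 3.379 × 10^-23 J = 5.71 × 10^15.

5.71 × 10^15 photons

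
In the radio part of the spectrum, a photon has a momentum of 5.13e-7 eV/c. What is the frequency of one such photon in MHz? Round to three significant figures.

124 MHz

Convert to SI: p = 5.13e-7 eV/c = 2.7416e-34 kg·m/s.
For a photon f = pc/h, so f = 1.240e8 Hz.
Converting to MHz: f = 124.0 MHz ≈ 124 MHz.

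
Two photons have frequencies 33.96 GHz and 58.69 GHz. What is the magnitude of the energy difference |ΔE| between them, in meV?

0.102 meV

Using E = hf: E₁ = 2.2502e-23 J, E₂ = 3.8888e-23 J.
|ΔE| = |2.2502e-23 − 3.8888e-23| = 1.64e-23 J = 0.102 meV.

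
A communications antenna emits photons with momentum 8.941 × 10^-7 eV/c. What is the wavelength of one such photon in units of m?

1.39 m

Take h = 6.62607015 × 10^-34 J·s, c = 2.99792458 × 10^8 m/s, 1 eV = 1.602176634 × 10^-19 J.
In SI units: p = 8.941 × 10^-7 eV/c = 4.7783 × 10^-34 kg·m/s.
For a photon λ = h/p, so λ = 1.387 m.
So λ ≈ 1.39 m.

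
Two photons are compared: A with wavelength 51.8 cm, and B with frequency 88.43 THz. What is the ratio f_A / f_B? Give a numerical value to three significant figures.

f_A = 5.787·10^8 Hz (from wavelength = 51.8 cm, via f = c/λ).
f_B = 8.843·10^13 Hz (from frequency = 88.43 THz, via f given directly).
Ratio = 5.787·10^8 / 8.843·10^13 = 6.54·10^-6.

6.54·10^-6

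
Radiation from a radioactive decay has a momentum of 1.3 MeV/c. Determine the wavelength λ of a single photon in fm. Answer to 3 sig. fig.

Use h = 6.62607015e-34 J·s, c = 2.99792458e8 m/s, 1 eV = 1.602176634e-19 J.
In SI units: p = 1.3 MeV/c = 6.9476e-22 kg·m/s.
For a photon λ = h/p, so λ = 9.537e-13 m.
Converting to fm: λ = 953.7 fm ≈ 954 fm.

954 fm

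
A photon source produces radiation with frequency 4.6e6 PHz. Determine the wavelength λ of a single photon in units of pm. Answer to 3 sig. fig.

0.0652 pm

Convert to SI: f = 4.6e6 PHz = 4.6e21 Hz.
Apply λ = c/f: λ = 6.517e-14 m.
Converting to pm: λ = 0.06517 pm ≈ 0.0652 pm.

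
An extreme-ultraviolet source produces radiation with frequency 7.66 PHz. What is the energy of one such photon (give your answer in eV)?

31.7 eV

Take h = 6.62607015e-34 J·s, 1 eV = 1.602176634e-19 J.
In SI units: f = 7.66 PHz = 7.66e15 Hz.
For a photon E = hf, so E = 5.076e-18 J.
Converting to eV: E = 31.68 eV ≈ 31.7 eV.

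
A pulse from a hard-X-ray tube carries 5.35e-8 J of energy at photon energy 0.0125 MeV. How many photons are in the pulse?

2.67e7 photons

Per-photon energy: E = 2.003e-15 J (from energy = 0.0125 MeV).
N = E_total / E_photon = 5.35e-8 J / 2.003e-15 J = 2.67e7.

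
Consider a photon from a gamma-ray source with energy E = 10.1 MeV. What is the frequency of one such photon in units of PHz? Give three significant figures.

Use h = 6.62607015·10^-34 J·s, 1 eV = 1.602176634·10^-19 J.
Convert to SI: E = 10.1 MeV = 1.6182·10^-12 J.
Apply f = E/h: f = 2.442·10^21 Hz.
Converting to PHz: f = 2.442·10^6 PHz ≈ 2.44·10^6 PHz.

2.44·10^6 PHz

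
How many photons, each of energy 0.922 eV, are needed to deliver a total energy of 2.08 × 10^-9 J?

Per-photon energy: E = 1.477 × 10^-19 J (from energy = 0.922 eV).
N = E_total / E_photon = 2.08 × 10^-9 J / 1.477 × 10^-19 J = 1.41 × 10^10.

1.41 × 10^10 photons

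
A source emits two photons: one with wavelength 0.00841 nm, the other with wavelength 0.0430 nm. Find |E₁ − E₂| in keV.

119 keV

Using E = hc/λ: E₁ = 2.362e-14 J, E₂ = 4.620e-15 J.
|ΔE| = |2.362e-14 − 4.620e-15| = 1.90e-14 J = 119 keV.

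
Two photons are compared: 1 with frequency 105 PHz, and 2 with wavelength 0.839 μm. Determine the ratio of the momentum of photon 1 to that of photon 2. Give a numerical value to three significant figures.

p_1 = 2.321e-25 kg·m/s (from frequency = 105 PHz, via p = hf/c).
p_2 = 7.898e-28 kg·m/s (from wavelength = 0.839 μm, via p = h/λ).
Ratio = 2.321e-25 / 7.898e-28 = 294.

294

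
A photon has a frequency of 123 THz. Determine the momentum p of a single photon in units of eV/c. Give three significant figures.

0.509 eV/c

Use h = 6.62607015e-34 J·s, c = 2.99792458e8 m/s, 1 eV = 1.602176634e-19 J.
Convert to SI: f = 123 THz = 1.23e14 Hz.
For a photon p = hf/c, so p = 2.719e-28 kg·m/s.
Converting to eV/c: p = 0.5087 eV/c ≈ 0.509 eV/c.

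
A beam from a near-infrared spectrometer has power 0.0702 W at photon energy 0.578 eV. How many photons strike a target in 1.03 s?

7.81e17 photons

Total energy: E_total = P·t = 0.0702 × 1.03 = 0.07231 J.
Per-photon energy: E = 9.261e-20 J.
N = E_total / E_photon = 7.81e17.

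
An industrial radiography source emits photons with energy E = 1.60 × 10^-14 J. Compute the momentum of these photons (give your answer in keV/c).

99.9 keV/c

The photon relation is p = E/c, giving p = 5.337 × 10^-23 kg·m/s.
Converting to keV/c: p = 99.86 keV/c ≈ 99.9 keV/c.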